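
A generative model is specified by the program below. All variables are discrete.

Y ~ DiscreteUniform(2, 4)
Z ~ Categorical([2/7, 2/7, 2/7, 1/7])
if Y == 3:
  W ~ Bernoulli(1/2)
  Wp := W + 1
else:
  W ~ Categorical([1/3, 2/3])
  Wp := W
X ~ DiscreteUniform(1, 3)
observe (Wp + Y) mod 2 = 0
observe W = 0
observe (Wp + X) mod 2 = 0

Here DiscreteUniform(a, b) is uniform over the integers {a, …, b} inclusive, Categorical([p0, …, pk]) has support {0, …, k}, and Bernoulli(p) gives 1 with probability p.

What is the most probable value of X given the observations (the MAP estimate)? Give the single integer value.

Enumerate traces; 16 have nonzero weight after conditioning:
  (Y=2, Z=0, W=0, X=2) weight 2/189
  (Y=2, Z=1, W=0, X=2) weight 2/189
  (Y=2, Z=2, W=0, X=2) weight 2/189
  (Y=2, Z=3, W=0, X=2) weight 1/189
  (Y=3, Z=0, W=0, X=1) weight 1/63
  (Y=3, Z=0, W=0, X=3) weight 1/63
  (Y=3, Z=1, W=0, X=1) weight 1/63
  (Y=3, Z=1, W=0, X=3) weight 1/63
  … 8 more
Group by X:
  weight(X=1) = 1/18
  weight(X=2) = 2/27
  weight(X=3) = 1/18
Total weight = 1/18 + 2/27 + 1/18 = 5/27
P(X=1 | obs) = 1/18 / 5/27 = 3/10
P(X=2 | obs) = 2/27 / 5/27 = 2/5
P(X=3 | obs) = 1/18 / 5/27 = 3/10
argmax = 2

argmax_v P(X = v | obs) = 2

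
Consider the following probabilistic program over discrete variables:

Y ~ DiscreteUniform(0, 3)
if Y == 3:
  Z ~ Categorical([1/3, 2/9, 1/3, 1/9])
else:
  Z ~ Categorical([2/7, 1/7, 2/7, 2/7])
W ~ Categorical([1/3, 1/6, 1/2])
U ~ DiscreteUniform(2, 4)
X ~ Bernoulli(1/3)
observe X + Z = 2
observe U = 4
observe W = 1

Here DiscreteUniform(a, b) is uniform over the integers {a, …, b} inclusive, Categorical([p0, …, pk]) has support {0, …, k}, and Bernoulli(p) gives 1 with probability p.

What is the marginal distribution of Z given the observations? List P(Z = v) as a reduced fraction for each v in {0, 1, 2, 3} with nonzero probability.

Enumerate traces; 8 have nonzero weight after conditioning:
  (Y=0, Z=1, W=1, U=4, X=1) weight 1/1512
  (Y=0, Z=2, W=1, U=4, X=0) weight 1/378
  (Y=1, Z=1, W=1, U=4, X=1) weight 1/1512
  (Y=1, Z=2, W=1, U=4, X=0) weight 1/378
  (Y=2, Z=1, W=1, U=4, X=1) weight 1/1512
  (Y=2, Z=2, W=1, U=4, X=0) weight 1/378
  (Y=3, Z=1, W=1, U=4, X=1) weight 1/972
  (Y=3, Z=2, W=1, U=4, X=0) weight 1/324
Group by Z:
  weight(Z=1) = 41/13608
  weight(Z=2) = 25/2268
Total weight = 41/13608 + 25/2268 = 191/13608
P(Z=1 | obs) = 41/13608 / 191/13608 = 41/191
P(Z=2 | obs) = 25/2268 / 191/13608 = 150/191

P(Z=1) = 41/191, P(Z=2) = 150/191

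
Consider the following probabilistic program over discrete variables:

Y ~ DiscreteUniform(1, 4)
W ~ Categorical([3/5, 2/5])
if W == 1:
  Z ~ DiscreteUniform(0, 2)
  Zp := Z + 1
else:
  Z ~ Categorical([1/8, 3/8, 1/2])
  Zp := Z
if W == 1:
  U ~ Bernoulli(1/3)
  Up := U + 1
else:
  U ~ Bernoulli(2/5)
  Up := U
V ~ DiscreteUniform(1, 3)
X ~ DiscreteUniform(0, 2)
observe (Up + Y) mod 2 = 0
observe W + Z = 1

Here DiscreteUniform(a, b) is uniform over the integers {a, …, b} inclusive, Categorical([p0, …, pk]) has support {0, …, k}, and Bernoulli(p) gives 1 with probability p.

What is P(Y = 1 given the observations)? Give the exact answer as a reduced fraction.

Enumerate traces; 72 have nonzero weight after conditioning:
  (Y=1, W=0, Z=1, U=1, V=1, X=0) weight 1/400
  (Y=1, W=0, Z=1, U=1, V=1, X=1) weight 1/400
  (Y=1, W=0, Z=1, U=1, V=1, X=2) weight 1/400
  (Y=1, W=0, Z=1, U=1, V=2, X=0) weight 1/400
  (Y=1, W=0, Z=1, U=1, V=2, X=1) weight 1/400
  (Y=1, W=0, Z=1, U=1, V=2, X=2) weight 1/400
  (Y=1, W=0, Z=1, U=1, V=3, X=0) weight 1/400
  (Y=1, W=0, Z=1, U=1, V=3, X=1) weight 1/400
  (Y=2, W=0, Z=1, U=0, V=1, X=0) weight 3/800
  (Y=3, W=0, Z=1, U=1, V=1, X=0) weight 1/400
  … 62 more
Group by Y:
  weight(Y=1) = 161/3600
  weight(Y=2) = 323/7200
  weight(Y=3) = 161/3600
  weight(Y=4) = 323/7200
Total weight = 161/3600 + 323/7200 + 161/3600 + 323/7200 = 43/240
P(Y=1 | obs) = 161/3600 / 43/240 = 161/645
P(Y=2 | obs) = 323/7200 / 43/240 = 323/1290
P(Y=3 | obs) = 161/3600 / 43/240 = 161/645
P(Y=4 | obs) = 323/7200 / 43/240 = 323/1290

P(Y = 1 | obs) = 161/645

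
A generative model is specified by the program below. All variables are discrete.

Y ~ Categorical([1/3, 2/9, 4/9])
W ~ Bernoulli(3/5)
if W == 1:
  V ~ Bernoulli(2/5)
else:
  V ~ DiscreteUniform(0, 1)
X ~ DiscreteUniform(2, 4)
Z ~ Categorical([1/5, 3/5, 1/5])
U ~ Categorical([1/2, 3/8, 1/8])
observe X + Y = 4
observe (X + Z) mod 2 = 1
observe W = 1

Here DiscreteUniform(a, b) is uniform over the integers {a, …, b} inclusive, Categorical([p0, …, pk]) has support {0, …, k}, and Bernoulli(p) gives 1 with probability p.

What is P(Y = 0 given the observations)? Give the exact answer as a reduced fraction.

Enumerate traces; 24 have nonzero weight after conditioning:
  (Y=0, W=1, V=0, X=4, Z=1, U=0) weight 3/250
  (Y=0, W=1, V=0, X=4, Z=1, U=1) weight 9/1000
  (Y=0, W=1, V=0, X=4, Z=1, U=2) weight 3/1000
  (Y=0, W=1, V=1, X=4, Z=1, U=0) weight 1/125
  (Y=0, W=1, V=1, X=4, Z=1, U=1) weight 3/500
  (Y=0, W=1, V=1, X=4, Z=1, U=2) weight 1/500
  (Y=1, W=1, V=0, X=3, Z=0, U=0) weight 1/375
  (Y=1, W=1, V=0, X=3, Z=0, U=1) weight 1/500
  (Y=2, W=1, V=0, X=2, Z=1, U=0) weight 2/125
  … 15 more
Group by Y:
  weight(Y=0) = 1/25
  weight(Y=1) = 4/225
  weight(Y=2) = 4/75
Total weight = 1/25 + 4/225 + 4/75 = 1/9
P(Y=0 | obs) = 1/25 / 1/9 = 9/25
P(Y=1 | obs) = 4/225 / 1/9 = 4/25
P(Y=2 | obs) = 4/75 / 1/9 = 12/25

P(Y = 0 | obs) = 9/25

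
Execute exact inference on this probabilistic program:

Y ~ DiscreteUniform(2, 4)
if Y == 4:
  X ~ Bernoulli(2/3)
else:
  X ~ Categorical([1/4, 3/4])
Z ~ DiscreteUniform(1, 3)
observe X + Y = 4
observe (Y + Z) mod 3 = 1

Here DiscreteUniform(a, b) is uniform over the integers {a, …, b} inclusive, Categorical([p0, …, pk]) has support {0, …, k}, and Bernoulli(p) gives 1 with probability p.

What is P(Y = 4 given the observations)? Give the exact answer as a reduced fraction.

P(Y = 4 | obs) = 4/13

Enumerate traces; 2 have nonzero weight after conditioning:
  (Y=3, X=1, Z=1) weight 1/12
  (Y=4, X=0, Z=3) weight 1/27
Group by Y:
  weight(Y=3) = 1/12
  weight(Y=4) = 1/27
Total weight = 1/12 + 1/27 = 13/108
P(Y=3 | obs) = 1/12 / 13/108 = 9/13
P(Y=4 | obs) = 1/27 / 13/108 = 4/13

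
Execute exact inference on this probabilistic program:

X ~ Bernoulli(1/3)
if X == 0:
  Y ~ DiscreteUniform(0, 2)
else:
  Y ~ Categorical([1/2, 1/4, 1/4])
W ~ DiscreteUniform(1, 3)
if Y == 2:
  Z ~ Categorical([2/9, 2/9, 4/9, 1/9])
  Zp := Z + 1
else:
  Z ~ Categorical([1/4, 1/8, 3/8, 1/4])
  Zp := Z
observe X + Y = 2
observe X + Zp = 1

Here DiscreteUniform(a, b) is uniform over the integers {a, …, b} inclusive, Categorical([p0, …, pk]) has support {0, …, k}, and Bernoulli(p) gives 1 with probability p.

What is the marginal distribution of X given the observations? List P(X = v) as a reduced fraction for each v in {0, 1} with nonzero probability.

Enumerate traces; 6 have nonzero weight after conditioning:
  (X=0, Y=2, W=1, Z=0) weight 4/243
  (X=0, Y=2, W=2, Z=0) weight 4/243
  (X=0, Y=2, W=3, Z=0) weight 4/243
  (X=1, Y=1, W=1, Z=0) weight 1/144
  (X=1, Y=1, W=2, Z=0) weight 1/144
  (X=1, Y=1, W=3, Z=0) weight 1/144
Group by X:
  weight(X=0) = 4/81
  weight(X=1) = 1/48
Total weight = 4/81 + 1/48 = 91/1296
P(X=0 | obs) = 4/81 / 91/1296 = 64/91
P(X=1 | obs) = 1/48 / 91/1296 = 27/91

P(X=0) = 64/91, P(X=1) = 27/91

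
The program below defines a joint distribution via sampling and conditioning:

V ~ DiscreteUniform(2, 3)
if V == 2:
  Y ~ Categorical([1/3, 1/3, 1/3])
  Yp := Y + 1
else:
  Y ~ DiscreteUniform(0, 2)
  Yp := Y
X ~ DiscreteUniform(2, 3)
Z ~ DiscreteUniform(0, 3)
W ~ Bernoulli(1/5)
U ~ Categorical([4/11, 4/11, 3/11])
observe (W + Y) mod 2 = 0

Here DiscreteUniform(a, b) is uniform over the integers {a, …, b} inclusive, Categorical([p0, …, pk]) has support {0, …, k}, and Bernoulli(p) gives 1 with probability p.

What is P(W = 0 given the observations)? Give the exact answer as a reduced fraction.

Enumerate traces; 144 have nonzero weight after conditioning:
  (V=2, Y=0, X=2, Z=0, W=0, U=0) weight 1/165
  (V=2, Y=0, X=2, Z=0, W=0, U=1) weight 1/165
  (V=2, Y=0, X=2, Z=0, W=0, U=2) weight 1/220
  (V=2, Y=0, X=2, Z=1, W=0, U=0) weight 1/165
  (V=2, Y=0, X=2, Z=1, W=0, U=1) weight 1/165
  (V=2, Y=0, X=2, Z=1, W=0, U=2) weight 1/220
  (V=2, Y=0, X=2, Z=2, W=0, U=0) weight 1/165
  (V=2, Y=0, X=2, Z=2, W=0, U=1) weight 1/165
  (V=2, Y=1, X=2, Z=0, W=1, U=0) weight 1/660
  … 135 more
Group by W:
  weight(W=0) = 8/15
  weight(W=1) = 1/15
Total weight = 8/15 + 1/15 = 3/5
P(W=0 | obs) = 8/15 / 3/5 = 8/9
P(W=1 | obs) = 1/15 / 3/5 = 1/9

P(W = 0 | obs) = 8/9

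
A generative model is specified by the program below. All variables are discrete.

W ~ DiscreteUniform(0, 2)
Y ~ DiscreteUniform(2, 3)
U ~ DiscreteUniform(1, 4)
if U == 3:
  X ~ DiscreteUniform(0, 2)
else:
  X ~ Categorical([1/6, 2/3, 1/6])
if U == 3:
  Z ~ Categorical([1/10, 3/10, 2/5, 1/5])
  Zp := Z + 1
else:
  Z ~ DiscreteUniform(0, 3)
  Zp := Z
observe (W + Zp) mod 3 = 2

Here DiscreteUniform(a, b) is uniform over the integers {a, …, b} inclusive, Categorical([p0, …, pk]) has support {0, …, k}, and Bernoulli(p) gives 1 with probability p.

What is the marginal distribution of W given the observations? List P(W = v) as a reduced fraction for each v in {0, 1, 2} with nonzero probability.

P(W=0) = 21/80, P(W=1) = 21/80, P(W=2) = 19/40

Enumerate traces; 96 have nonzero weight after conditioning:
  (W=0, Y=2, U=1, X=0, Z=2) weight 1/576
  (W=0, Y=2, U=1, X=1, Z=2) weight 1/144
  (W=0, Y=2, U=1, X=2, Z=2) weight 1/576
  (W=0, Y=2, U=2, X=0, Z=2) weight 1/576
  (W=0, Y=2, U=2, X=1, Z=2) weight 1/144
  (W=0, Y=2, U=2, X=2, Z=2) weight 1/576
  (W=0, Y=2, U=3, X=0, Z=1) weight 1/240
  (W=0, Y=2, U=3, X=1, Z=1) weight 1/240
  (W=1, Y=2, U=1, X=0, Z=1) weight 1/576
  (W=2, Y=2, U=1, X=0, Z=0) weight 1/576
  … 86 more
Group by W:
  weight(W=0) = 7/80
  weight(W=1) = 7/80
  weight(W=2) = 19/120
Total weight = 7/80 + 7/80 + 19/120 = 1/3
P(W=0 | obs) = 7/80 / 1/3 = 21/80
P(W=1 | obs) = 7/80 / 1/3 = 21/80
P(W=2 | obs) = 19/120 / 1/3 = 19/40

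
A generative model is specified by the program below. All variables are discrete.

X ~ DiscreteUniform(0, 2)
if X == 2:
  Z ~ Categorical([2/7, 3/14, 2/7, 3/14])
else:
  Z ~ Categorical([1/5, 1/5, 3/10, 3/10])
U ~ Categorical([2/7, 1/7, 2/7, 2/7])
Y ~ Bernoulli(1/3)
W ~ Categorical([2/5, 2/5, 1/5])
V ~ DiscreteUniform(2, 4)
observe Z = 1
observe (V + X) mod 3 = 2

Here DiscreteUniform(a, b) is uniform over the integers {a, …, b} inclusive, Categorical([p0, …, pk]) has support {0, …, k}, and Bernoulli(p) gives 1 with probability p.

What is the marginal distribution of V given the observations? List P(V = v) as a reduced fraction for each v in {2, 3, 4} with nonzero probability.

Enumerate traces; 72 have nonzero weight after conditioning:
  (X=0, Z=1, U=0, Y=0, W=0, V=2) weight 8/4725
  (X=0, Z=1, U=0, Y=0, W=1, V=2) weight 8/4725
  (X=0, Z=1, U=0, Y=0, W=2, V=2) weight 4/4725
  (X=0, Z=1, U=0, Y=1, W=0, V=2) weight 4/4725
  (X=0, Z=1, U=0, Y=1, W=1, V=2) weight 4/4725
  (X=0, Z=1, U=0, Y=1, W=2, V=2) weight 2/4725
  (X=0, Z=1, U=1, Y=0, W=0, V=2) weight 4/4725
  (X=0, Z=1, U=1, Y=0, W=1, V=2) weight 4/4725
  (X=1, Z=1, U=0, Y=0, W=0, V=4) weight 8/4725
  (X=2, Z=1, U=0, Y=0, W=0, V=3) weight 4/2205
  … 62 more
Group by V:
  weight(V=2) = 1/45
  weight(V=3) = 1/42
  weight(V=4) = 1/45
Total weight = 1/45 + 1/42 + 1/45 = 43/630
P(V=2 | obs) = 1/45 / 43/630 = 14/43
P(V=3 | obs) = 1/42 / 43/630 = 15/43
P(V=4 | obs) = 1/45 / 43/630 = 14/43

P(V=2) = 14/43, P(V=3) = 15/43, P(V=4) = 14/43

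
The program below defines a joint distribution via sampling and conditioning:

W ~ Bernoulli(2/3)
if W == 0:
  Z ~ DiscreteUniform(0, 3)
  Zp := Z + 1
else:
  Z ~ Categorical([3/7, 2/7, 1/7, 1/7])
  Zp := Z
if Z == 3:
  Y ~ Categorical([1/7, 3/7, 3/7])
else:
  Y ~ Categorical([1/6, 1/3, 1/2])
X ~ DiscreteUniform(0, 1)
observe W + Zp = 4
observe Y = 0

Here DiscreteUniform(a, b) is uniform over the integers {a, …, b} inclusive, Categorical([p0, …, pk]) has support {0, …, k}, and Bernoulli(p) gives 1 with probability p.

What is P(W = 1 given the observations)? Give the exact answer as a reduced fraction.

P(W = 1 | obs) = 8/15

Enumerate traces; 4 have nonzero weight after conditioning:
  (W=0, Z=3, Y=0, X=0) weight 1/168
  (W=0, Z=3, Y=0, X=1) weight 1/168
  (W=1, Z=3, Y=0, X=0) weight 1/147
  (W=1, Z=3, Y=0, X=1) weight 1/147
Group by W:
  weight(W=0) = 1/84
  weight(W=1) = 2/147
Total weight = 1/84 + 2/147 = 5/196
P(W=0 | obs) = 1/84 / 5/196 = 7/15
P(W=1 | obs) = 2/147 / 5/196 = 8/15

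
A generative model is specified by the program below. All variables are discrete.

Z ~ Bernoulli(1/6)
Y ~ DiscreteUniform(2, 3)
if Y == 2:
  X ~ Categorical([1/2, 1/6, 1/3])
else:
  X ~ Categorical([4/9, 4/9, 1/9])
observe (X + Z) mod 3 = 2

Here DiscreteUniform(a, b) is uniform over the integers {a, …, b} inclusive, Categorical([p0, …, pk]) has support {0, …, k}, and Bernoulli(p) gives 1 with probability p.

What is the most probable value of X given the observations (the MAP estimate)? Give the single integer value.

Enumerate traces; 4 have nonzero weight after conditioning:
  (Z=0, Y=2, X=2) weight 5/36
  (Z=0, Y=3, X=2) weight 5/108
  (Z=1, Y=2, X=1) weight 1/72
  (Z=1, Y=3, X=1) weight 1/27
Group by X:
  weight(X=1) = 11/216
  weight(X=2) = 5/27
Total weight = 11/216 + 5/27 = 17/72
P(X=1 | obs) = 11/216 / 17/72 = 11/51
P(X=2 | obs) = 5/27 / 17/72 = 40/51
argmax = 2

argmax_v P(X = v | obs) = 2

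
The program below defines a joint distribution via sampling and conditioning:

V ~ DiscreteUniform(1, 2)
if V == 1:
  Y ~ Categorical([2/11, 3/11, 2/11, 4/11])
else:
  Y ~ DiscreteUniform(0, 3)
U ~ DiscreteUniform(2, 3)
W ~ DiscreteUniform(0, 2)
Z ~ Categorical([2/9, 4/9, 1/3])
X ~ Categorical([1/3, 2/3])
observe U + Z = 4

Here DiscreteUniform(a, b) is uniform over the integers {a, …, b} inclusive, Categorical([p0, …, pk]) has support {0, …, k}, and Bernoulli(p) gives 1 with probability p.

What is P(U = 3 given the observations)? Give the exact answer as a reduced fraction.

P(U = 3 | obs) = 4/7

Enumerate traces; 96 have nonzero weight after conditioning:
  (V=1, Y=0, U=2, W=0, Z=2, X=0) weight 1/594
  (V=1, Y=0, U=2, W=0, Z=2, X=1) weight 1/297
  (V=1, Y=0, U=2, W=1, Z=2, X=0) weight 1/594
  (V=1, Y=0, U=2, W=1, Z=2, X=1) weight 1/297
  (V=1, Y=0, U=2, W=2, Z=2, X=0) weight 1/594
  (V=1, Y=0, U=2, W=2, Z=2, X=1) weight 1/297
  (V=1, Y=0, U=3, W=0, Z=1, X=0) weight 2/891
  (V=1, Y=0, U=3, W=0, Z=1, X=1) weight 4/891
  … 88 more
Group by U:
  weight(U=2) = 1/6
  weight(U=3) = 2/9
Total weight = 1/6 + 2/9 = 7/18
P(U=2 | obs) = 1/6 / 7/18 = 3/7
P(U=3 | obs) = 2/9 / 7/18 = 4/7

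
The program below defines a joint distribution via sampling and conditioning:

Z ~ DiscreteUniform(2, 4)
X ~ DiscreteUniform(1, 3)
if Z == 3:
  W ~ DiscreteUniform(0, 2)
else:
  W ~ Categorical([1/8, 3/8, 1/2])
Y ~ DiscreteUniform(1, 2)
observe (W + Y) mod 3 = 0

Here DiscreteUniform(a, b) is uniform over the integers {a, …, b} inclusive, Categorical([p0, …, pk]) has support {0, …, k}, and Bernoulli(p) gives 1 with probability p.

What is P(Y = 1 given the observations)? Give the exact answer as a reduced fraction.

P(Y = 1 | obs) = 16/29

Enumerate traces; 18 have nonzero weight after conditioning:
  (Z=2, X=1, W=1, Y=2) weight 1/48
  (Z=2, X=1, W=2, Y=1) weight 1/36
  (Z=2, X=2, W=1, Y=2) weight 1/48
  (Z=2, X=2, W=2, Y=1) weight 1/36
  (Z=2, X=3, W=1, Y=2) weight 1/48
  (Z=2, X=3, W=2, Y=1) weight 1/36
  (Z=3, X=1, W=1, Y=2) weight 1/54
  (Z=3, X=1, W=2, Y=1) weight 1/54
  … 10 more
Group by Y:
  weight(Y=1) = 2/9
  weight(Y=2) = 13/72
Total weight = 2/9 + 13/72 = 29/72
P(Y=1 | obs) = 2/9 / 29/72 = 16/29
P(Y=2 | obs) = 13/72 / 29/72 = 13/29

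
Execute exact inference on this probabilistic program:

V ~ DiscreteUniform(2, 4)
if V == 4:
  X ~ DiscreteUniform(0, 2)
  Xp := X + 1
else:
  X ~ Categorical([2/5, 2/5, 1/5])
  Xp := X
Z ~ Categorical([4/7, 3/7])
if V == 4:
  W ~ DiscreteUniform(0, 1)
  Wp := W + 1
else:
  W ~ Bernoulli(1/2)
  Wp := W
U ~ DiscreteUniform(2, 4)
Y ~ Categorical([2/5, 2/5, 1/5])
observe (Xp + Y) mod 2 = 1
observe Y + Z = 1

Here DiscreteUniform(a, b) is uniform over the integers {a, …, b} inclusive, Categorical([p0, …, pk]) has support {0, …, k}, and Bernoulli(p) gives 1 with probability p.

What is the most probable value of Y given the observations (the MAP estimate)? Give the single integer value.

Enumerate traces; 54 have nonzero weight after conditioning:
  (V=2, X=0, Z=0, W=0, U=2, Y=1) weight 8/1575
  (V=2, X=0, Z=0, W=0, U=3, Y=1) weight 8/1575
  (V=2, X=0, Z=0, W=0, U=4, Y=1) weight 8/1575
  (V=2, X=0, Z=0, W=1, U=2, Y=1) weight 8/1575
  (V=2, X=0, Z=0, W=1, U=3, Y=1) weight 8/1575
  (V=2, X=0, Z=0, W=1, U=4, Y=1) weight 8/1575
  (V=2, X=1, Z=1, W=0, U=2, Y=0) weight 2/525
  (V=2, X=1, Z=1, W=0, U=3, Y=0) weight 2/525
  … 46 more
Group by Y:
  weight(Y=0) = 44/525
  weight(Y=1) = 184/1575
Total weight = 44/525 + 184/1575 = 316/1575
P(Y=0 | obs) = 44/525 / 316/1575 = 33/79
P(Y=1 | obs) = 184/1575 / 316/1575 = 46/79
argmax = 1

argmax_v P(Y = v | obs) = 1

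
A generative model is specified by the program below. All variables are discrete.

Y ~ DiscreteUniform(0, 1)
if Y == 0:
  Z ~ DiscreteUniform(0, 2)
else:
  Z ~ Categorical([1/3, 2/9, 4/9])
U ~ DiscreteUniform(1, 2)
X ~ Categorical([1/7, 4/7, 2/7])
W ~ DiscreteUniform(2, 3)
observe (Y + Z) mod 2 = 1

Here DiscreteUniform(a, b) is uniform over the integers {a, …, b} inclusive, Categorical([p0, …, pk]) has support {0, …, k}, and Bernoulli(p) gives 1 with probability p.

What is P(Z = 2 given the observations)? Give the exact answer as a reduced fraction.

P(Z = 2 | obs) = 2/5

Enumerate traces; 36 have nonzero weight after conditioning:
  (Y=0, Z=1, U=1, X=0, W=2) weight 1/168
  (Y=0, Z=1, U=1, X=0, W=3) weight 1/168
  (Y=0, Z=1, U=1, X=1, W=2) weight 1/42
  (Y=0, Z=1, U=1, X=1, W=3) weight 1/42
  (Y=0, Z=1, U=1, X=2, W=2) weight 1/84
  (Y=0, Z=1, U=1, X=2, W=3) weight 1/84
  (Y=0, Z=1, U=2, X=0, W=2) weight 1/168
  (Y=0, Z=1, U=2, X=0, W=3) weight 1/168
  (Y=1, Z=0, U=1, X=0, W=2) weight 1/168
  (Y=1, Z=2, U=1, X=0, W=2) weight 1/126
  … 26 more
Group by Z:
  weight(Z=0) = 1/6
  weight(Z=1) = 1/6
  weight(Z=2) = 2/9
Total weight = 1/6 + 1/6 + 2/9 = 5/9
P(Z=0 | obs) = 1/6 / 5/9 = 3/10
P(Z=1 | obs) = 1/6 / 5/9 = 3/10
P(Z=2 | obs) = 2/9 / 5/9 = 2/5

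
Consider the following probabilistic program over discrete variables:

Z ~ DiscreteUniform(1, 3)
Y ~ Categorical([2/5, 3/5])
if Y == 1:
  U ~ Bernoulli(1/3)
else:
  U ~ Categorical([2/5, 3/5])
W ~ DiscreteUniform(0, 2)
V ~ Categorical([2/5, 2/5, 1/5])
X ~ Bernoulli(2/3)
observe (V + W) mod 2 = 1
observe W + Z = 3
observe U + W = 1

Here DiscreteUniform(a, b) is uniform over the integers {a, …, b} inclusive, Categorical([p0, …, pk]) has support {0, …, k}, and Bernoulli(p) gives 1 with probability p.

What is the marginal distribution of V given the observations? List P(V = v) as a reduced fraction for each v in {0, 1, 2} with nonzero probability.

P(V=0) = 7/16, P(V=1) = 11/32, P(V=2) = 7/32

Enumerate traces; 12 have nonzero weight after conditioning:
  (Z=2, Y=0, U=0, W=1, V=0, X=0) weight 8/3375
  (Z=2, Y=0, U=0, W=1, V=0, X=1) weight 16/3375
  (Z=2, Y=0, U=0, W=1, V=2, X=0) weight 4/3375
  (Z=2, Y=0, U=0, W=1, V=2, X=1) weight 8/3375
  (Z=2, Y=1, U=0, W=1, V=0, X=0) weight 4/675
  (Z=2, Y=1, U=0, W=1, V=0, X=1) weight 8/675
  (Z=2, Y=1, U=0, W=1, V=2, X=0) weight 2/675
  (Z=2, Y=1, U=0, W=1, V=2, X=1) weight 4/675
  (Z=3, Y=0, U=1, W=0, V=1, X=0) weight 4/1125
  … 3 more
Group by V:
  weight(V=0) = 28/1125
  weight(V=1) = 22/1125
  weight(V=2) = 14/1125
Total weight = 28/1125 + 22/1125 + 14/1125 = 64/1125
P(V=0 | obs) = 28/1125 / 64/1125 = 7/16
P(V=1 | obs) = 22/1125 / 64/1125 = 11/32
P(V=2 | obs) = 14/1125 / 64/1125 = 7/32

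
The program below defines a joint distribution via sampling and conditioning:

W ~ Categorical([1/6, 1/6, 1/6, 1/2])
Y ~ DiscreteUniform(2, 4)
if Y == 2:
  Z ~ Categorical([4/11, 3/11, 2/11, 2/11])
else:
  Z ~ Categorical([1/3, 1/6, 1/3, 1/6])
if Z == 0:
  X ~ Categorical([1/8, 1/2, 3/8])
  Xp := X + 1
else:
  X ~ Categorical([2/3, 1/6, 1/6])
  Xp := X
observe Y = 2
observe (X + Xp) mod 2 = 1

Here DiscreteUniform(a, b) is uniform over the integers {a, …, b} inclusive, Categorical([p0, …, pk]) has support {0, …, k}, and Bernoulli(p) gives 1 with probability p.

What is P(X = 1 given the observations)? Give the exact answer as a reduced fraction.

P(X = 1 | obs) = 1/2

Enumerate traces; 12 have nonzero weight after conditioning:
  (W=0, Y=2, Z=0, X=0) weight 1/396
  (W=0, Y=2, Z=0, X=1) weight 1/99
  (W=0, Y=2, Z=0, X=2) weight 1/132
  (W=1, Y=2, Z=0, X=0) weight 1/396
  (W=1, Y=2, Z=0, X=1) weight 1/99
  (W=1, Y=2, Z=0, X=2) weight 1/132
  (W=2, Y=2, Z=0, X=0) weight 1/396
  (W=2, Y=2, Z=0, X=1) weight 1/99
  … 4 more
Group by X:
  weight(X=0) = 1/66
  weight(X=1) = 2/33
  weight(X=2) = 1/22
Total weight = 1/66 + 2/33 + 1/22 = 4/33
P(X=0 | obs) = 1/66 / 4/33 = 1/8
P(X=1 | obs) = 2/33 / 4/33 = 1/2
P(X=2 | obs) = 1/22 / 4/33 = 3/8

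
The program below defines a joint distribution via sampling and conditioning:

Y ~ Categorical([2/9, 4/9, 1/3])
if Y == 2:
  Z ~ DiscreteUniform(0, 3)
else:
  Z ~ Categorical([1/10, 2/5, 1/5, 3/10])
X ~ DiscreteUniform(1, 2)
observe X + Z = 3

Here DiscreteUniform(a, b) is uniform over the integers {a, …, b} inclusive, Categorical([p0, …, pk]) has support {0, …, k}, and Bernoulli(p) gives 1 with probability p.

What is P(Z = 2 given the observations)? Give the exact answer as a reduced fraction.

Enumerate traces; 6 have nonzero weight after conditioning:
  (Y=0, Z=1, X=2) weight 2/45
  (Y=0, Z=2, X=1) weight 1/45
  (Y=1, Z=1, X=2) weight 4/45
  (Y=1, Z=2, X=1) weight 2/45
  (Y=2, Z=1, X=2) weight 1/24
  (Y=2, Z=2, X=1) weight 1/24
Group by Z:
  weight(Z=1) = 7/40
  weight(Z=2) = 13/120
Total weight = 7/40 + 13/120 = 17/60
P(Z=1 | obs) = 7/40 / 17/60 = 21/34
P(Z=2 | obs) = 13/120 / 17/60 = 13/34

P(Z = 2 | obs) = 13/34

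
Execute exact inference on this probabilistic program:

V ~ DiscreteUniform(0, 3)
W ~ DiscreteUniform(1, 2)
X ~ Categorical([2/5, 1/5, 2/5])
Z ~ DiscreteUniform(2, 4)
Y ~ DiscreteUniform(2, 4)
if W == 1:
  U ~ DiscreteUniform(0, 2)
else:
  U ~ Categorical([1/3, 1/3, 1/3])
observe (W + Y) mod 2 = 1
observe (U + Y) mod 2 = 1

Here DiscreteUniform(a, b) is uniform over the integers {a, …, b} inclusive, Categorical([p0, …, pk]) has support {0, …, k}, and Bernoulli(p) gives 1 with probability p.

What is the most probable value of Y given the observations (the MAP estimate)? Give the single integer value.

Enumerate traces; 144 have nonzero weight after conditioning:
  (V=0, W=1, X=0, Z=2, Y=2, U=1) weight 1/540
  (V=0, W=1, X=0, Z=2, Y=4, U=1) weight 1/540
  (V=0, W=1, X=0, Z=3, Y=2, U=1) weight 1/540
  (V=0, W=1, X=0, Z=3, Y=4, U=1) weight 1/540
  (V=0, W=1, X=0, Z=4, Y=2, U=1) weight 1/540
  (V=0, W=1, X=0, Z=4, Y=4, U=1) weight 1/540
  (V=0, W=1, X=1, Z=2, Y=2, U=1) weight 1/1080
  (V=0, W=1, X=1, Z=2, Y=4, U=1) weight 1/1080
  (V=0, W=2, X=0, Z=2, Y=3, U=0) weight 1/540
  … 135 more
Group by Y:
  weight(Y=2) = 1/18
  weight(Y=3) = 1/9
  weight(Y=4) = 1/18
Total weight = 1/18 + 1/9 + 1/18 = 2/9
P(Y=2 | obs) = 1/18 / 2/9 = 1/4
P(Y=3 | obs) = 1/9 / 2/9 = 1/2
P(Y=4 | obs) = 1/18 / 2/9 = 1/4
argmax = 3

argmax_v P(Y = v | obs) = 3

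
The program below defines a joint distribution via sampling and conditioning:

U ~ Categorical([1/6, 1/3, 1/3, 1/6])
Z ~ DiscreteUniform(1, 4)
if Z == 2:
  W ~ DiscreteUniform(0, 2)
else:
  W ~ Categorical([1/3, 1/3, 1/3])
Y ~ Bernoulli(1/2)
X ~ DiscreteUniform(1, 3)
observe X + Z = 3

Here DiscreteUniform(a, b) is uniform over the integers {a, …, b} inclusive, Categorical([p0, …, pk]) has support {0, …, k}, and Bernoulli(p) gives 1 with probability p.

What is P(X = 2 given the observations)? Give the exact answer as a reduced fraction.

Enumerate traces; 48 have nonzero weight after conditioning:
  (U=0, Z=1, W=0, Y=0, X=2) weight 1/432
  (U=0, Z=1, W=0, Y=1, X=2) weight 1/432
  (U=0, Z=1, W=1, Y=0, X=2) weight 1/432
  (U=0, Z=1, W=1, Y=1, X=2) weight 1/432
  (U=0, Z=1, W=2, Y=0, X=2) weight 1/432
  (U=0, Z=1, W=2, Y=1, X=2) weight 1/432
  (U=0, Z=2, W=0, Y=0, X=1) weight 1/432
  (U=0, Z=2, W=0, Y=1, X=1) weight 1/432
  … 40 more
Group by X:
  weight(X=1) = 1/12
  weight(X=2) = 1/12
Total weight = 1/12 + 1/12 = 1/6
P(X=1 | obs) = 1/12 / 1/6 = 1/2
P(X=2 | obs) = 1/12 / 1/6 = 1/2

P(X = 2 | obs) = 1/2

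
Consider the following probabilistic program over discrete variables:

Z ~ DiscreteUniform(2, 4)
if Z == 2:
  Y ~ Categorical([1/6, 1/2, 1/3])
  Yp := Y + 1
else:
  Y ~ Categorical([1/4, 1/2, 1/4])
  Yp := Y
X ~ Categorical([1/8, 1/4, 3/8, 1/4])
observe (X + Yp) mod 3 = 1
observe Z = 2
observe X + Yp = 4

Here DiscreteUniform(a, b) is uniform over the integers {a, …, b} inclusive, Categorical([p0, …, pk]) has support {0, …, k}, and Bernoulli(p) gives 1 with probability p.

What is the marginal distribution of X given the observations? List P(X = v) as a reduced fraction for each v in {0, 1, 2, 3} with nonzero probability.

P(X=1) = 4/15, P(X=2) = 3/5, P(X=3) = 2/15

Enumerate traces; 3 have nonzero weight after conditioning:
  (Z=2, Y=0, X=3) weight 1/72
  (Z=2, Y=1, X=2) weight 1/16
  (Z=2, Y=2, X=1) weight 1/36
Group by X:
  weight(X=1) = 1/36
  weight(X=2) = 1/16
  weight(X=3) = 1/72
Total weight = 1/36 + 1/16 + 1/72 = 5/48
P(X=1 | obs) = 1/36 / 5/48 = 4/15
P(X=2 | obs) = 1/16 / 5/48 = 3/5
P(X=3 | obs) = 1/72 / 5/48 = 2/15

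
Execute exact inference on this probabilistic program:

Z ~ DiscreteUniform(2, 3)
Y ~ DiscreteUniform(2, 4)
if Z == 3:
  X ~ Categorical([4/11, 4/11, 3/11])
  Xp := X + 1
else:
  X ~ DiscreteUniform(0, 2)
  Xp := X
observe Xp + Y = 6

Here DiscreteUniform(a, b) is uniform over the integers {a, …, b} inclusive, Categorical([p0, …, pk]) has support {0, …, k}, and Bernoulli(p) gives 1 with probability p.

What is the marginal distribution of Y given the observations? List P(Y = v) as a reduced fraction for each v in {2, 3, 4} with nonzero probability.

Enumerate traces; 3 have nonzero weight after conditioning:
  (Z=2, Y=4, X=2) weight 1/18
  (Z=3, Y=3, X=2) weight 1/22
  (Z=3, Y=4, X=1) weight 2/33
Group by Y:
  weight(Y=3) = 1/22
  weight(Y=4) = 23/198
Total weight = 1/22 + 23/198 = 16/99
P(Y=3 | obs) = 1/22 / 16/99 = 9/32
P(Y=4 | obs) = 23/198 / 16/99 = 23/32

P(Y=3) = 9/32, P(Y=4) = 23/32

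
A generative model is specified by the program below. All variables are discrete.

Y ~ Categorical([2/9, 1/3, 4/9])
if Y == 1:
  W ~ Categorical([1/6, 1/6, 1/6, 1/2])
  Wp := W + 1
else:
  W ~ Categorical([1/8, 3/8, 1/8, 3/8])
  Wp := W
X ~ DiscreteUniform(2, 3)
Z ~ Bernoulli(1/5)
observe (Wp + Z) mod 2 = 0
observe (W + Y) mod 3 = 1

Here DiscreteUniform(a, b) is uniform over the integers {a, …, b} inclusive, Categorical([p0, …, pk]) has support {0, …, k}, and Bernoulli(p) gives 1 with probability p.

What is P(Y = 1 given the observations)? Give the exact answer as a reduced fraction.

Enumerate traces; 8 have nonzero weight after conditioning:
  (Y=0, W=1, X=2, Z=1) weight 1/120
  (Y=0, W=1, X=3, Z=1) weight 1/120
  (Y=1, W=0, X=2, Z=1) weight 1/180
  (Y=1, W=0, X=3, Z=1) weight 1/180
  (Y=1, W=3, X=2, Z=0) weight 1/15
  (Y=1, W=3, X=3, Z=0) weight 1/15
  (Y=2, W=2, X=2, Z=0) weight 1/45
  (Y=2, W=2, X=3, Z=0) weight 1/45
Group by Y:
  weight(Y=0) = 1/60
  weight(Y=1) = 13/90
  weight(Y=2) = 2/45
Total weight = 1/60 + 13/90 + 2/45 = 37/180
P(Y=0 | obs) = 1/60 / 37/180 = 3/37
P(Y=1 | obs) = 13/90 / 37/180 = 26/37
P(Y=2 | obs) = 2/45 / 37/180 = 8/37

P(Y = 1 | obs) = 26/37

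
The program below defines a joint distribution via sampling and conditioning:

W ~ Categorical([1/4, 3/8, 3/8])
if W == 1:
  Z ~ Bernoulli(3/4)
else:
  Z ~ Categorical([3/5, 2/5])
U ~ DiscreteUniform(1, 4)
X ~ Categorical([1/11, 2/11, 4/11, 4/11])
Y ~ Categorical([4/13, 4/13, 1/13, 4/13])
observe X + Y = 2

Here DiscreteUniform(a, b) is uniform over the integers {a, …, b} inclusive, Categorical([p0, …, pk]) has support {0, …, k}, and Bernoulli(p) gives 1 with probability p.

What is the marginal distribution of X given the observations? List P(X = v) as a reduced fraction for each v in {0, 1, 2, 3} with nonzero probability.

P(X=0) = 1/25, P(X=1) = 8/25, P(X=2) = 16/25

Enumerate traces; 72 have nonzero weight after conditioning:
  (W=0, Z=0, U=1, X=0, Y=2) weight 3/11440
  (W=0, Z=0, U=1, X=1, Y=1) weight 3/1430
  (W=0, Z=0, U=1, X=2, Y=0) weight 3/715
  (W=0, Z=0, U=2, X=0, Y=2) weight 3/11440
  (W=0, Z=0, U=2, X=1, Y=1) weight 3/1430
  (W=0, Z=0, U=2, X=2, Y=0) weight 3/715
  (W=0, Z=0, U=3, X=0, Y=2) weight 3/11440
  (W=0, Z=0, U=3, X=1, Y=1) weight 3/1430
  … 64 more
Group by X:
  weight(X=0) = 1/143
  weight(X=1) = 8/143
  weight(X=2) = 16/143
Total weight = 1/143 + 8/143 + 16/143 = 25/143
P(X=0 | obs) = 1/143 / 25/143 = 1/25
P(X=1 | obs) = 8/143 / 25/143 = 8/25
P(X=2 | obs) = 16/143 / 25/143 = 16/25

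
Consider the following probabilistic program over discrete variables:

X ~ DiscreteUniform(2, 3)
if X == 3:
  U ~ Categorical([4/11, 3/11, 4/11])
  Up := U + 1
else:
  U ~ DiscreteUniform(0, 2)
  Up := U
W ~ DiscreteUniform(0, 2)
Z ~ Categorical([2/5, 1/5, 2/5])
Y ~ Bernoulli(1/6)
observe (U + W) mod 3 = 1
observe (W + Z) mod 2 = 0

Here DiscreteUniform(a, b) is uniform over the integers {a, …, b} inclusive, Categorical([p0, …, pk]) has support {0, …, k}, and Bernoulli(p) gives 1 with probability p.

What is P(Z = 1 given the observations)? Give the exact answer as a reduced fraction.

P(Z = 1 | obs) = 23/195

Enumerate traces; 20 have nonzero weight after conditioning:
  (X=2, U=0, W=1, Z=1, Y=0) weight 1/108
  (X=2, U=0, W=1, Z=1, Y=1) weight 1/540
  (X=2, U=1, W=0, Z=0, Y=0) weight 1/54
  (X=2, U=1, W=0, Z=0, Y=1) weight 1/270
  (X=2, U=1, W=0, Z=2, Y=0) weight 1/54
  (X=2, U=1, W=0, Z=2, Y=1) weight 1/270
  (X=2, U=2, W=2, Z=0, Y=0) weight 1/54
  (X=2, U=2, W=2, Z=0, Y=1) weight 1/270
  … 12 more
Group by Z:
  weight(Z=0) = 43/495
  weight(Z=1) = 23/990
  weight(Z=2) = 43/495
Total weight = 43/495 + 23/990 + 43/495 = 13/66
P(Z=0 | obs) = 43/495 / 13/66 = 86/195
P(Z=1 | obs) = 23/990 / 13/66 = 23/195
P(Z=2 | obs) = 43/495 / 13/66 = 86/195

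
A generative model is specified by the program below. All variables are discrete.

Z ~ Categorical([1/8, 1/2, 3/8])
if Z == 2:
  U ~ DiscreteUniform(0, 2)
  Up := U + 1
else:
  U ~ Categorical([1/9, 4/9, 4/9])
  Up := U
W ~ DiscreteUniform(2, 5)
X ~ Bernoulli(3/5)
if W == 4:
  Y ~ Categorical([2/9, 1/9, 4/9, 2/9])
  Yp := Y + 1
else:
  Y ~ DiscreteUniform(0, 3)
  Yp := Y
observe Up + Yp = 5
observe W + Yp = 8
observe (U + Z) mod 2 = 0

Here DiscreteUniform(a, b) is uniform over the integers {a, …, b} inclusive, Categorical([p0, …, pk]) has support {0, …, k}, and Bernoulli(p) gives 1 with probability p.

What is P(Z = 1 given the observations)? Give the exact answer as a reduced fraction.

Enumerate traces; 6 have nonzero weight after conditioning:
  (Z=0, U=2, W=5, X=0, Y=3) weight 1/720
  (Z=0, U=2, W=5, X=1, Y=3) weight 1/480
  (Z=1, U=1, W=4, X=0, Y=3) weight 2/405
  (Z=1, U=1, W=4, X=1, Y=3) weight 1/135
  (Z=2, U=0, W=4, X=0, Y=3) weight 1/360
  (Z=2, U=0, W=4, X=1, Y=3) weight 1/240
Group by Z:
  weight(Z=0) = 1/288
  weight(Z=1) = 1/81
  weight(Z=2) = 1/144
Total weight = 1/288 + 1/81 + 1/144 = 59/2592
P(Z=0 | obs) = 1/288 / 59/2592 = 9/59
P(Z=1 | obs) = 1/81 / 59/2592 = 32/59
P(Z=2 | obs) = 1/144 / 59/2592 = 18/59

P(Z = 1 | obs) = 32/59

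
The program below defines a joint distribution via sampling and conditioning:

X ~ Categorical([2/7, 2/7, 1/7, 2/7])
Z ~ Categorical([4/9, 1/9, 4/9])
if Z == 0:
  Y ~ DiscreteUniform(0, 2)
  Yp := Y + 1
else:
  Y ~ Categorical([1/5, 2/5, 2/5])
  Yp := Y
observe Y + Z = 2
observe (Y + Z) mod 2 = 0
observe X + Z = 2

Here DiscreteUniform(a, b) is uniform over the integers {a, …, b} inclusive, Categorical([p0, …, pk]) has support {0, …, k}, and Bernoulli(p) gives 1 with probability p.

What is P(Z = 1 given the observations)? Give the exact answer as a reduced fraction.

Enumerate traces; 3 have nonzero weight after conditioning:
  (X=0, Z=2, Y=0) weight 8/315
  (X=1, Z=1, Y=1) weight 4/315
  (X=2, Z=0, Y=2) weight 4/189
Group by Z:
  weight(Z=0) = 4/189
  weight(Z=1) = 4/315
  weight(Z=2) = 8/315
Total weight = 4/189 + 4/315 + 8/315 = 8/135
P(Z=0 | obs) = 4/189 / 8/135 = 5/14
P(Z=1 | obs) = 4/315 / 8/135 = 3/14
P(Z=2 | obs) = 8/315 / 8/135 = 3/7

P(Z = 1 | obs) = 3/14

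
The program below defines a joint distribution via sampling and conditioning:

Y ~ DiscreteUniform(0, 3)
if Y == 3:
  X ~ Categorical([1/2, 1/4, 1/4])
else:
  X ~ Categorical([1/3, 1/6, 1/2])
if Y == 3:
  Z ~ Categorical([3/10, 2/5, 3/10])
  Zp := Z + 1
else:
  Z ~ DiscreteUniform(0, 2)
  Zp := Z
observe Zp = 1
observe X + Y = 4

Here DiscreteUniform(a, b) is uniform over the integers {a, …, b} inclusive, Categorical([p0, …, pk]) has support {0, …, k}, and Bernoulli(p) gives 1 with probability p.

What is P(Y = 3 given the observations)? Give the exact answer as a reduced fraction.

P(Y = 3 | obs) = 9/29

Enumerate traces; 2 have nonzero weight after conditioning:
  (Y=2, X=2, Z=1) weight 1/24
  (Y=3, X=1, Z=0) weight 3/160
Group by Y:
  weight(Y=2) = 1/24
  weight(Y=3) = 3/160
Total weight = 1/24 + 3/160 = 29/480
P(Y=2 | obs) = 1/24 / 29/480 = 20/29
P(Y=3 | obs) = 3/160 / 29/480 = 9/29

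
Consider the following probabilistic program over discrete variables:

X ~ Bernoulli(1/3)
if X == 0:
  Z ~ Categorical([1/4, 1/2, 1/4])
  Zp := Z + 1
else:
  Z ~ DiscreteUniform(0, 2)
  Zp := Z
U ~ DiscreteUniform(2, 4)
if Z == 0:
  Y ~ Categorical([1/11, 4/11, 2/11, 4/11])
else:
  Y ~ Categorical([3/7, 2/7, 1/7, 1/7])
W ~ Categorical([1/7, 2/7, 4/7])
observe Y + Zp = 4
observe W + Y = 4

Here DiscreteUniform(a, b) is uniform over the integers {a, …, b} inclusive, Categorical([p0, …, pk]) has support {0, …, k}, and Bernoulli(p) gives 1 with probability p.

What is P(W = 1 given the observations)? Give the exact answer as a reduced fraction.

Enumerate traces; 12 have nonzero weight after conditioning:
  (X=0, Z=0, U=2, Y=3, W=1) weight 4/693
  (X=0, Z=0, U=3, Y=3, W=1) weight 4/693
  (X=0, Z=0, U=4, Y=3, W=1) weight 4/693
  (X=0, Z=1, U=2, Y=2, W=2) weight 4/441
  (X=0, Z=1, U=3, Y=2, W=2) weight 4/441
  (X=0, Z=1, U=4, Y=2, W=2) weight 4/441
  (X=1, Z=1, U=2, Y=3, W=1) weight 2/1323
  (X=1, Z=1, U=3, Y=3, W=1) weight 2/1323
  … 4 more
Group by W:
  weight(W=1) = 106/4851
  weight(W=2) = 16/441
Total weight = 106/4851 + 16/441 = 94/1617
P(W=1 | obs) = 106/4851 / 94/1617 = 53/141
P(W=2 | obs) = 16/441 / 94/1617 = 88/141

P(W = 1 | obs) = 53/141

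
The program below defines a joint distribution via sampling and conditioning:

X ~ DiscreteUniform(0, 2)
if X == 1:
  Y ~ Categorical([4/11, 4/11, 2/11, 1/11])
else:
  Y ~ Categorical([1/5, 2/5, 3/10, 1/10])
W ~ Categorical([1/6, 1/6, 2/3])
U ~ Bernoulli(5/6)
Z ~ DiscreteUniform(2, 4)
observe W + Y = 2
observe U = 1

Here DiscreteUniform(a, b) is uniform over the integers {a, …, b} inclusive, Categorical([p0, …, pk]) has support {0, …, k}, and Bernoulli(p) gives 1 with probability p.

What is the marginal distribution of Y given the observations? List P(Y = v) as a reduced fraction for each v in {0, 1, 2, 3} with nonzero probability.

Enumerate traces; 27 have nonzero weight after conditioning:
  (X=0, Y=0, W=2, U=1, Z=2) weight 1/81
  (X=0, Y=0, W=2, U=1, Z=3) weight 1/81
  (X=0, Y=0, W=2, U=1, Z=4) weight 1/81
  (X=0, Y=1, W=1, U=1, Z=2) weight 1/162
  (X=0, Y=1, W=1, U=1, Z=3) weight 1/162
  (X=0, Y=1, W=1, U=1, Z=4) weight 1/162
  (X=0, Y=2, W=0, U=1, Z=2) weight 1/216
  (X=0, Y=2, W=0, U=1, Z=3) weight 1/216
  … 19 more
Group by Y:
  weight(Y=0) = 14/99
  weight(Y=1) = 16/297
  weight(Y=2) = 43/1188
Total weight = 14/99 + 16/297 + 43/1188 = 25/108
P(Y=0 | obs) = 14/99 / 25/108 = 168/275
P(Y=1 | obs) = 16/297 / 25/108 = 64/275
P(Y=2 | obs) = 43/1188 / 25/108 = 43/275

P(Y=0) = 168/275, P(Y=1) = 64/275, P(Y=2) = 43/275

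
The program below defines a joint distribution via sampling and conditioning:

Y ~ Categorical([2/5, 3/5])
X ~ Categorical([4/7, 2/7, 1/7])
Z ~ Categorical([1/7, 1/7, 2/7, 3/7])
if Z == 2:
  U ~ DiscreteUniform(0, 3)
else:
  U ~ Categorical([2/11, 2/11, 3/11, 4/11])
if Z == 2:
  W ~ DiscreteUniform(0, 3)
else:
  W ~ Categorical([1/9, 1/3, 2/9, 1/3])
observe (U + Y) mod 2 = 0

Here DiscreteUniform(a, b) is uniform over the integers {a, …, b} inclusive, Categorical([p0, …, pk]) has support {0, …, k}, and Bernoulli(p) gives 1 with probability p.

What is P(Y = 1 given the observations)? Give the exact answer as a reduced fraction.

P(Y = 1 | obs) = 41/65

Enumerate traces; 192 have nonzero weight after conditioning:
  (Y=0, X=0, Z=0, U=0, W=0) weight 16/24255
  (Y=0, X=0, Z=0, U=0, W=1) weight 16/8085
  (Y=0, X=0, Z=0, U=0, W=2) weight 32/24255
  (Y=0, X=0, Z=0, U=0, W=3) weight 16/8085
  (Y=0, X=0, Z=0, U=2, W=0) weight 8/8085
  (Y=0, X=0, Z=0, U=2, W=1) weight 8/2695
  (Y=0, X=0, Z=0, U=2, W=2) weight 16/8085
  (Y=0, X=0, Z=0, U=2, W=3) weight 8/2695
  (Y=1, X=0, Z=0, U=1, W=0) weight 8/8085
  … 183 more
Group by Y:
  weight(Y=0) = 72/385
  weight(Y=1) = 123/385
Total weight = 72/385 + 123/385 = 39/77
P(Y=0 | obs) = 72/385 / 39/77 = 24/65
P(Y=1 | obs) = 123/385 / 39/77 = 41/65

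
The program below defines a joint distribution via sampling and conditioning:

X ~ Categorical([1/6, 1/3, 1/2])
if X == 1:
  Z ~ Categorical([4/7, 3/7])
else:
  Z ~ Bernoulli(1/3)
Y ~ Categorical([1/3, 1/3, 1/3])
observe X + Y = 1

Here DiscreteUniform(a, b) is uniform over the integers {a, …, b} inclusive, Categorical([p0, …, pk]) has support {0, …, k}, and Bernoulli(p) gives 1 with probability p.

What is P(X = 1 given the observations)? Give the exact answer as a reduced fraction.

P(X = 1 | obs) = 2/3

Enumerate traces; 4 have nonzero weight after conditioning:
  (X=0, Z=0, Y=1) weight 1/27
  (X=0, Z=1, Y=1) weight 1/54
  (X=1, Z=0, Y=0) weight 4/63
  (X=1, Z=1, Y=0) weight 1/21
Group by X:
  weight(X=0) = 1/18
  weight(X=1) = 1/9
Total weight = 1/18 + 1/9 = 1/6
P(X=0 | obs) = 1/18 / 1/6 = 1/3
P(X=1 | obs) = 1/9 / 1/6 = 2/3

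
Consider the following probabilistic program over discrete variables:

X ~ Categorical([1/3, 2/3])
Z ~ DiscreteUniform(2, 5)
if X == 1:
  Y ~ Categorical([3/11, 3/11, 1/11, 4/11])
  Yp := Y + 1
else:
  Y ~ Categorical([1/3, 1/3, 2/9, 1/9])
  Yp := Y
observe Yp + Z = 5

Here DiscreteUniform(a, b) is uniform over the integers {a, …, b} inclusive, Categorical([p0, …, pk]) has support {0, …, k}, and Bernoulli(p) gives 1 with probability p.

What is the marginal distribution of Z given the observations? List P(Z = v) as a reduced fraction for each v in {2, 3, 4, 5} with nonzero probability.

P(Z=2) = 29/225, P(Z=3) = 76/225, P(Z=4) = 29/75, P(Z=5) = 11/75

Enumerate traces; 7 have nonzero weight after conditioning:
  (X=0, Z=2, Y=3) weight 1/108
  (X=0, Z=3, Y=2) weight 1/54
  (X=0, Z=4, Y=1) weight 1/36
  (X=0, Z=5, Y=0) weight 1/36
  (X=1, Z=2, Y=2) weight 1/66
  (X=1, Z=3, Y=1) weight 1/22
  (X=1, Z=4, Y=0) weight 1/22
Group by Z:
  weight(Z=2) = 29/1188
  weight(Z=3) = 19/297
  weight(Z=4) = 29/396
  weight(Z=5) = 1/36
Total weight = 29/1188 + 19/297 + 29/396 + 1/36 = 25/132
P(Z=2 | obs) = 29/1188 / 25/132 = 29/225
P(Z=3 | obs) = 19/297 / 25/132 = 76/225
P(Z=4 | obs) = 29/396 / 25/132 = 29/75
P(Z=5 | obs) = 1/36 / 25/132 = 11/75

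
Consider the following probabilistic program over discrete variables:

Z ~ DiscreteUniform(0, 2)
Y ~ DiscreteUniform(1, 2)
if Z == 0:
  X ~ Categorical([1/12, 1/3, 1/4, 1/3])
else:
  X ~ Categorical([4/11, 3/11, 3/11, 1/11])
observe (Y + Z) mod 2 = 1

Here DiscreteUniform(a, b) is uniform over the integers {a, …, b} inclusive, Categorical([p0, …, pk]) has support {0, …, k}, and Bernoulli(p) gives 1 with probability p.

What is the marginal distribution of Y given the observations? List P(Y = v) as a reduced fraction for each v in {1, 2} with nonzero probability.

P(Y=1) = 2/3, P(Y=2) = 1/3

Enumerate traces; 12 have nonzero weight after conditioning:
  (Z=0, Y=1, X=0) weight 1/72
  (Z=0, Y=1, X=1) weight 1/18
  (Z=0, Y=1, X=2) weight 1/24
  (Z=0, Y=1, X=3) weight 1/18
  (Z=1, Y=2, X=0) weight 2/33
  (Z=1, Y=2, X=1) weight 1/22
  (Z=1, Y=2, X=2) weight 1/22
  (Z=1, Y=2, X=3) weight 1/66
  … 4 more
Group by Y:
  weight(Y=1) = 1/3
  weight(Y=2) = 1/6
Total weight = 1/3 + 1/6 = 1/2
P(Y=1 | obs) = 1/3 / 1/2 = 2/3
P(Y=2 | obs) = 1/6 / 1/2 = 1/3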